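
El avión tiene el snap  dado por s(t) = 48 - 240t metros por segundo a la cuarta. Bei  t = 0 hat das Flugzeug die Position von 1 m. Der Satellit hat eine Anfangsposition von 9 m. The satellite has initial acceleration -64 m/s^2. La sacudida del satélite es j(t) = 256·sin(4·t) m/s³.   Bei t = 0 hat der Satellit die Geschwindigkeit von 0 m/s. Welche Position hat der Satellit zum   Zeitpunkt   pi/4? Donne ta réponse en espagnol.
Para resolver esto, necesitamos tomar 3 integrales de nuestra ecuación de la sacudida j(t) = 256·sin(4·t). Integrando la sacudida y usando la condición inicial a(0) = -64, obtenemos a(t) = -64·cos(4·t). La integral de la aceleración es la velocidad. Usando v(0) = 0, obtenemos v(t) = -16·sin(4·t). La antiderivada de la velocidad, con x(0) = 9, da la posición: x(t) = 4·cos(4·t) + 5. De la ecuación de la posición x(t) = 4·cos(4·t) + 5, sustituimos t = pi/4 para obtener x = 1.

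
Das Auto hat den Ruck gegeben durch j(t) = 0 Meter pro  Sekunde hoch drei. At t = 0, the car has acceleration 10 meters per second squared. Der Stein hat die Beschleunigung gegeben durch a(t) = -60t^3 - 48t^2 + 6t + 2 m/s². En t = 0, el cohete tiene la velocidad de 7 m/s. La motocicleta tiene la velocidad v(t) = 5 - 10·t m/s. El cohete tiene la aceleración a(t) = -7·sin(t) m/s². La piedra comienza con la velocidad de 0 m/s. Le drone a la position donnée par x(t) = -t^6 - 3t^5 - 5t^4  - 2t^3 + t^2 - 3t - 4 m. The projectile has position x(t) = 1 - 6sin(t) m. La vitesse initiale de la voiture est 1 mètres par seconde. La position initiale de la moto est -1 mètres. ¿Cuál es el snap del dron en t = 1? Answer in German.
Wir müssen unsere Gleichung für die Position x(t) = -t^6 - 3·t^5 - 5·t^4 - 2·t^3 + t^2 - 3·t - 4 4-mal ableiten. Die Ableitung von der Position ergibt die Geschwindigkeit: v(t) = -6·t^5 - 15·t^4 - 20·t^3 - 6·t^2 + 2·t - 3. Die Ableitung von der Geschwindigkeit ergibt die Beschleunigung: a(t) = -30·t^4 - 60·t^3 - 60·t^2 - 12·t + 2. Die Ableitung von der Beschleunigung ergibt den Ruck: j(t) = -120·t^3 - 180·t^2 - 120·t - 12. Die Ableitung von dem Ruck ergibt den Snap: s(t) = -360·t^2 - 360·t - 120. Wir haben den Snap s(t) = -360·t^2 - 360·t - 120. Durch Einsetzen von t = 1: s(1) = -840.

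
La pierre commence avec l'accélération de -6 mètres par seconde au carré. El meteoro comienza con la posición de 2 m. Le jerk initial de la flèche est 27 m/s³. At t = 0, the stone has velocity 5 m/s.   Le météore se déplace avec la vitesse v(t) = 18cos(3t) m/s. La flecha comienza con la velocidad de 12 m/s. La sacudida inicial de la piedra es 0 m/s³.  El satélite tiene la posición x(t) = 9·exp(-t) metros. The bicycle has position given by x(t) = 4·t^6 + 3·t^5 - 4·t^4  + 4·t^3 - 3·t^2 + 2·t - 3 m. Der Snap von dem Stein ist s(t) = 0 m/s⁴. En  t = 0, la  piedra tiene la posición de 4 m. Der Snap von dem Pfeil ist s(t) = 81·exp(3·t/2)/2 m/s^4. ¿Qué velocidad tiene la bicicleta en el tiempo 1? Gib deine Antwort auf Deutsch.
Um dies zu lösen, müssen wir 1 Ableitung unserer Gleichung für die Position x(t) = 4·t^6 + 3·t^5 - 4·t^4 + 4·t^3 - 3·t^2 + 2·t - 3 nehmen. Die Ableitung von der Position ergibt die Geschwindigkeit: v(t) = 24·t^5 + 15·t^4 - 16·t^3 + 12·t^2 - 6·t + 2. Mit v(t) = 24·t^5 + 15·t^4 - 16·t^3 + 12·t^2 - 6·t + 2 und Einsetzen von t = 1, finden wir v = 31.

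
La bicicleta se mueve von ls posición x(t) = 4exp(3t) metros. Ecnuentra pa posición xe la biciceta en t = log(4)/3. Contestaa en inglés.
Using x(t) = 4·exp(3·t) and substituting t = log(4)/3, we find x = 16.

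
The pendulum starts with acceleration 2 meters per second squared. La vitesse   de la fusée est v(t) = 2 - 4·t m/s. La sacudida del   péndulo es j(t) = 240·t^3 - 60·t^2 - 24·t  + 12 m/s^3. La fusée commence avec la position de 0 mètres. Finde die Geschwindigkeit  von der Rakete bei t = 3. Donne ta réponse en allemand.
Wir haben die Geschwindigkeit v(t) = 2 - 4·t. Durch Einsetzen von t = 3: v(3) = -10.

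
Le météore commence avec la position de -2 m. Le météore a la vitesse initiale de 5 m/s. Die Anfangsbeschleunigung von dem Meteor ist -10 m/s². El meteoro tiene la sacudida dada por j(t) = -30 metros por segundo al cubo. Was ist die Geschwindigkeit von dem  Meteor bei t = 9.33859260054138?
Um dies zu lösen, müssen wir 2 Stammfunktionen unserer Gleichung für den Ruck j(t) = -30 finden. Mit ∫j(t)dt und Anwendung von a(0) = -10, finden wir a(t) = -30·t - 10. Durch Integration von der Beschleunigung und Verwendung der Anfangsbedingung v(0) = 5, erhalten wir v(t) = -15·t^2 - 10·t + 5. Wir haben die Geschwindigkeit v(t) = -15·t^2 - 10·t + 5. Durch Einsetzen von t = 9.33859260054138: v(9.33859260054138) = -1396.52560238871.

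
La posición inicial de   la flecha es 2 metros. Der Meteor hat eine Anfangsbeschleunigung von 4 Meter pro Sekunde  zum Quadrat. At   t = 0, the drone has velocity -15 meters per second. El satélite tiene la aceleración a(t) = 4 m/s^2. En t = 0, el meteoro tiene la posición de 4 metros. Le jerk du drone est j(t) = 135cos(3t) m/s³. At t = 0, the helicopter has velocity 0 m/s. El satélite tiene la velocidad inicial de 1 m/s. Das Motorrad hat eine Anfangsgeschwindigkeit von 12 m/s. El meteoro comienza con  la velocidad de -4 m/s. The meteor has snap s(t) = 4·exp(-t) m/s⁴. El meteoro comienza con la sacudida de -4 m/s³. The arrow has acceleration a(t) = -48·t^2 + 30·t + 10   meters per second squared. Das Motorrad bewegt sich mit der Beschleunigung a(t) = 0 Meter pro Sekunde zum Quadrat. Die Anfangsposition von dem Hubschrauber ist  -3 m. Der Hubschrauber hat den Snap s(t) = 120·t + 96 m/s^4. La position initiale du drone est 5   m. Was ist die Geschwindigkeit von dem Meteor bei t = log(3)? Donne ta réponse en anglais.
We need to integrate our snap equation s(t) = 4·exp(-t) 3 times. The integral of snap is jerk. Using j(0) = -4, we get j(t) = -4·exp(-t). Taking ∫j(t)dt and applying a(0) = 4, we find a(t) = 4·exp(-t). The integral of acceleration, with v(0) = -4, gives velocity: v(t) = -4·exp(-t). We have velocity v(t) = -4·exp(-t). Substituting t = log(3): v(log(3)) = -4/3.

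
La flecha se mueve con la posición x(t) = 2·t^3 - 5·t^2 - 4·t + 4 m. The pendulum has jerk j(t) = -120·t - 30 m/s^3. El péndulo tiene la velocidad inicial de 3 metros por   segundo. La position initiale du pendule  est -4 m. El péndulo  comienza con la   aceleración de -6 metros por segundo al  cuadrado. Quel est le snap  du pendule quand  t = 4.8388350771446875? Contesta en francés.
En partant du jerk j(t) = -120·t - 30, nous prenons 1 dérivée. La dérivée du jerk donne le snap: s(t) = -120. En utilisant s(t) = -120 et en substituant t = 4.8388350771446875, nous trouvons s = -120.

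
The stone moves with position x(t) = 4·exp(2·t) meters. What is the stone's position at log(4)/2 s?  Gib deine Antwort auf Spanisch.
Tenemos la posición x(t) = 4·exp(2·t). Sustituyendo t = log(4)/2: x(log(4)/2) = 16.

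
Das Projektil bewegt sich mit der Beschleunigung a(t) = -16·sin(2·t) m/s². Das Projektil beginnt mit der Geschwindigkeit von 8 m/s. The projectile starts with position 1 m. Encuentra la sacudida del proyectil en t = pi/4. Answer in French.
Nous devons dériver notre équation de l'accélération a(t) = -16·sin(2·t) 1 fois. La dérivée de l'accélération donne le jerk: j(t) = -32·cos(2·t). Nous avons le jerk j(t) = -32·cos(2·t). En substituant t = pi/4: j(pi/4) = 0.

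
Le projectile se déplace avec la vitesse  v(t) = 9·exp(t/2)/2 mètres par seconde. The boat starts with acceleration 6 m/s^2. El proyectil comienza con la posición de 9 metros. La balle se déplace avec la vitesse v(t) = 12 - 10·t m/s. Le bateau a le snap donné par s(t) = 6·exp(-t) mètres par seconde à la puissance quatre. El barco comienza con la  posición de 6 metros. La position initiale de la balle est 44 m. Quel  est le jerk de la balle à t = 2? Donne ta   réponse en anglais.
We must differentiate our velocity equation v(t) = 12 - 10·t 2 times. Taking d/dt of v(t), we find a(t) = -10. Taking d/dt of a(t), we find j(t) = 0. Using j(t) = 0 and substituting t = 2, we find j = 0.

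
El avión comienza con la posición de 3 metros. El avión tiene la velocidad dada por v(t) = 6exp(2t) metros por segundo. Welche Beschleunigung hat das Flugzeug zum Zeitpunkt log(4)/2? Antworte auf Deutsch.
Ausgehend von der Geschwindigkeit v(t) = 6·exp(2·t), nehmen wir 1 Ableitung. Die Ableitung von der Geschwindigkeit ergibt die Beschleunigung: a(t) = 12·exp(2·t). Aus der Gleichung für die Beschleunigung a(t) = 12·exp(2·t), setzen wir t = log(4)/2 ein und erhalten a = 48.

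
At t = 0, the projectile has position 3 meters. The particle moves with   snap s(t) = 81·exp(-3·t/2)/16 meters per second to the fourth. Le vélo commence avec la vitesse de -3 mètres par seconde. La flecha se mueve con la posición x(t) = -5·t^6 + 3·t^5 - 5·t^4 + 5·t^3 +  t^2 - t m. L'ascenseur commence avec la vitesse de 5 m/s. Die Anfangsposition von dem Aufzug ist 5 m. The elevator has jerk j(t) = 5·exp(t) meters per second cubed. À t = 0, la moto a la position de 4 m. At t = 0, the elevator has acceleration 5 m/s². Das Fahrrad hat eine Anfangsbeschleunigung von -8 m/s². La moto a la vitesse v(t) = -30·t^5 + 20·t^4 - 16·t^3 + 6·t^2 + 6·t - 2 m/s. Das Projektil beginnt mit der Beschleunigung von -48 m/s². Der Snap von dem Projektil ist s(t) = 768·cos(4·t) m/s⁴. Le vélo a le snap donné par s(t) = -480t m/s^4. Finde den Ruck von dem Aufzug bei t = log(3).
Mit j(t) = 5·exp(t) und Einsetzen von t = log(3), finden wir j = 15.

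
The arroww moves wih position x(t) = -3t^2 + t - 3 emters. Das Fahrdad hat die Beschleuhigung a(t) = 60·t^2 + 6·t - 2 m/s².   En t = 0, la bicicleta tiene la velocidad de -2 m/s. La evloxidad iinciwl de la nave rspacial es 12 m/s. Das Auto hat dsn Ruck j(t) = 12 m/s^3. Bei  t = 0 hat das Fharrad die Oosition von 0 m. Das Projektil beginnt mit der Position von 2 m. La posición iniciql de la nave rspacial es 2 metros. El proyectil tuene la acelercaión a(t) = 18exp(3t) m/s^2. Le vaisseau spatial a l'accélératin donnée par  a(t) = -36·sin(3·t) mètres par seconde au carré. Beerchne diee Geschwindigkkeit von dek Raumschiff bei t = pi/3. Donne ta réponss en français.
Nous devons trouver la primitive de notre équation de l'accélération a(t) = -36·sin(3·t) 1 fois. En prenant ∫a(t)dt et en appliquant v(0) = 12, nous trouvons v(t) = 12·cos(3·t). Nous avons la vitesse v(t) = 12·cos(3·t). En substituant t = pi/3: v(pi/3) = -12.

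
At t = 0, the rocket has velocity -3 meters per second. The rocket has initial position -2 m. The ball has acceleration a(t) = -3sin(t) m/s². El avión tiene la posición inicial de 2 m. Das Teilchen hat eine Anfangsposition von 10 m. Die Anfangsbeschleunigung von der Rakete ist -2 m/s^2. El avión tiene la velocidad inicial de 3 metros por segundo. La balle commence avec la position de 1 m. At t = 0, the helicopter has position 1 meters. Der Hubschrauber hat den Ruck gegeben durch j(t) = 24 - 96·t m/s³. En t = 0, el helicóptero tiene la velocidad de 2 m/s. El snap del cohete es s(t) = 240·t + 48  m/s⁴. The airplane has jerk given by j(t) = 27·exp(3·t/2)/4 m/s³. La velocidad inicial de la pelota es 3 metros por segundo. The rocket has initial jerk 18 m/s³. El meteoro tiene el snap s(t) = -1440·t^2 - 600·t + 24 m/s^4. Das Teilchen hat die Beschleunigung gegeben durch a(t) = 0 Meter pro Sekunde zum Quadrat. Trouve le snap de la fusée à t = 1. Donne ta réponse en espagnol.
Usando s(t) = 240·t + 48 y sustituyendo t = 1, encontramos s = 288.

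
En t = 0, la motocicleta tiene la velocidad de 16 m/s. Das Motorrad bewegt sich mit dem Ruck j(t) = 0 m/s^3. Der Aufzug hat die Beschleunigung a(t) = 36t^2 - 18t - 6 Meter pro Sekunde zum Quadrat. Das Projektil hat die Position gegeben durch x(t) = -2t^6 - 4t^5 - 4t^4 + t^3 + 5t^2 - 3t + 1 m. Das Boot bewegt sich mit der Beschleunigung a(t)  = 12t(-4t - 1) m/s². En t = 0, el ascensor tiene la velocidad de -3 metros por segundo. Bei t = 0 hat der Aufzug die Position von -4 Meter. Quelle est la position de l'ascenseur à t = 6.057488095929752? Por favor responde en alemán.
Wir müssen unsere Gleichung für die Beschleunigung a(t) = 36·t^2 - 18·t - 6 2-mal integrieren. Die Stammfunktion von der Beschleunigung ist die Geschwindigkeit. Mit v(0) = -3 erhalten wir v(t) = 12·t^3 - 9·t^2 - 6·t - 3. Mit ∫v(t)dt und Anwendung von x(0) = -4, finden wir x(t) = 3·t^4 - 3·t^3 - 3·t^2 - 3·t - 4. Wir haben die Position x(t) = 3·t^4 - 3·t^3 - 3·t^2 - 3·t - 4. Durch Einsetzen von t = 6.057488095929752: x(6.057488095929752) = 3240.10729276924.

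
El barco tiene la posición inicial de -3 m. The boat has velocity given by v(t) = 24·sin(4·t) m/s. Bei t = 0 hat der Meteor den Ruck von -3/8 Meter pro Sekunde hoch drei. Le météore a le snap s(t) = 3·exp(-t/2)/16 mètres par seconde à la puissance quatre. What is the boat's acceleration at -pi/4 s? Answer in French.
Pour résoudre ceci, nous devons prendre 1 dérivée de notre équation de la vitesse v(t) = 24·sin(4·t). En prenant d/dt de v(t), nous trouvons a(t) = 96·cos(4·t). De l'équation de l'accélération a(t) = 96·cos(4·t), nous substituons t = -pi/4 pour obtenir a = -96.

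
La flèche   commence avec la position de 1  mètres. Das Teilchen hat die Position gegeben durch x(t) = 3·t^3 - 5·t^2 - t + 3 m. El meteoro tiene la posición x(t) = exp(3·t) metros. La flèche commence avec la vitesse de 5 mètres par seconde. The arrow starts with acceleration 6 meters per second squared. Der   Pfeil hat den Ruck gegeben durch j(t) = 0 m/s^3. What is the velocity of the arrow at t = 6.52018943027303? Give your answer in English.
Starting from jerk j(t) = 0, we take 2 integrals. The integral of jerk is acceleration. Using a(0) = 6, we get a(t) = 6. The integral of acceleration is velocity. Using v(0) = 5, we get v(t) = 6·t + 5. Using v(t) = 6·t + 5 and substituting t = 6.52018943027303, we find v = 44.1211365816382.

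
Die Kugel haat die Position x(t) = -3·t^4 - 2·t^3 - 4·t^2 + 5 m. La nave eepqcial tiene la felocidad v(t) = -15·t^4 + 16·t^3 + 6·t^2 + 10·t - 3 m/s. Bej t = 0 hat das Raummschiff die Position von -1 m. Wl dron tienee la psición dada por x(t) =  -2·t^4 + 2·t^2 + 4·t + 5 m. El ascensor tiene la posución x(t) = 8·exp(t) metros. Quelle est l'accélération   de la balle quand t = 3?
En partant de la position x(t) = -3·t^4 - 2·t^3 - 4·t^2 + 5, nous prenons 2 dérivées. En dérivant la position, nous obtenons la vitesse: v(t) = -12·t^3 - 6·t^2 - 8·t. En prenant d/dt de v(t), nous trouvons a(t) = -36·t^2 - 12·t - 8. De l'équation de l'accélération a(t) = -36·t^2 - 12·t - 8, nous substituons t = 3 pour obtenir a = -368.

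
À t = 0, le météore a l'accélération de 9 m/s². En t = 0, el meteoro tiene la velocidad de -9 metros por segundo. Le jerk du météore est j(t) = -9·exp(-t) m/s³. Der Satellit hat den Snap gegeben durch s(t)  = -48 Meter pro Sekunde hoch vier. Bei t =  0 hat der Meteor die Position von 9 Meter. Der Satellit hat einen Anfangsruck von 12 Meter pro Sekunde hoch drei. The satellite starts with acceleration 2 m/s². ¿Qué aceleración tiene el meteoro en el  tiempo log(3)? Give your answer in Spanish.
Debemos encontrar la integral de nuestra ecuación de la sacudida j(t) = -9·exp(-t) 1 vez. Tomando ∫j(t)dt y aplicando a(0) = 9, encontramos a(t) = 9·exp(-t). De la ecuación de la aceleración a(t) = 9·exp(-t), sustituimos t = log(3) para obtener a = 3.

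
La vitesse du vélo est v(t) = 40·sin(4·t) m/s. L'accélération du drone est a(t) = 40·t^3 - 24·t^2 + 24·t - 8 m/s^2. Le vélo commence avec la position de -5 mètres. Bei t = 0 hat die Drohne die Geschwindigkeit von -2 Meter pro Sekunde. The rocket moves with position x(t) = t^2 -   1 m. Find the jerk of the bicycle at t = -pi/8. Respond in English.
Starting from velocity v(t) = 40·sin(4·t), we take 2 derivatives. Differentiating velocity, we get acceleration: a(t) = 160·cos(4·t). The derivative of acceleration gives jerk: j(t) = -640·sin(4·t). We have jerk j(t) = -640·sin(4·t). Substituting t = -pi/8: j(-pi/8) = 640.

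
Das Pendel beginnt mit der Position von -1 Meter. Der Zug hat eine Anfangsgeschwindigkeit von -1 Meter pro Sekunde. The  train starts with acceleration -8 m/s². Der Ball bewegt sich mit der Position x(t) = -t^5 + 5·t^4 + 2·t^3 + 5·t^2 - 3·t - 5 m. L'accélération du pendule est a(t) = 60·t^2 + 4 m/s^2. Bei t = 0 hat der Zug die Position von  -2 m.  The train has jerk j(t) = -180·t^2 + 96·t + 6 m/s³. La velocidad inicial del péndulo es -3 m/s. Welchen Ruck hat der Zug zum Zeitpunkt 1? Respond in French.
De l'équation du jerk j(t) = -180·t^2 + 96·t + 6, nous substituons t = 1 pour obtenir j = -78.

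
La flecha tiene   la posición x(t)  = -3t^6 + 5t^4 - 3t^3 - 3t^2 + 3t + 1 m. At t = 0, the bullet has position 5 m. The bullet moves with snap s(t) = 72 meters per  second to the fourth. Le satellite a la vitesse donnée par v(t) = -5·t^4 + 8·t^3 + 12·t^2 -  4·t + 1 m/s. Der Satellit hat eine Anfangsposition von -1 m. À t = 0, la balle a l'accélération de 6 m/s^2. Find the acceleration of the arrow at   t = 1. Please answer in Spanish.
Debemos derivar nuestra ecuación de la posición x(t) = -3·t^6 + 5·t^4 - 3·t^3 - 3·t^2 + 3·t + 1 2 veces. La derivada de la posición da la velocidad: v(t) = -18·t^5 + 20·t^3 - 9·t^2 - 6·t + 3. Derivando la velocidad, obtenemos la aceleración: a(t) = -90·t^4 + 60·t^2 - 18·t - 6. Usando a(t) = -90·t^4 + 60·t^2 - 18·t - 6 y sustituyendo t = 1, encontramos a = -54.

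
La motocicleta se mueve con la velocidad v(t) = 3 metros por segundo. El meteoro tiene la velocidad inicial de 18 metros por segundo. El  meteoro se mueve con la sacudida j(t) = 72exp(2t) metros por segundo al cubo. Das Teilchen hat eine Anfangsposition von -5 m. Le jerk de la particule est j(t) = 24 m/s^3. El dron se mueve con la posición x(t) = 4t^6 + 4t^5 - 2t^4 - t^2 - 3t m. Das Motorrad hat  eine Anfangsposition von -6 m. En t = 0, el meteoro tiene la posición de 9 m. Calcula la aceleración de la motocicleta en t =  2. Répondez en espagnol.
Partiendo de la velocidad v(t) = 3, tomamos 1 derivada. La derivada de la velocidad da la aceleración: a(t) = 0. Tenemos la aceleración a(t) = 0. Sustituyendo t = 2: a(2) = 0.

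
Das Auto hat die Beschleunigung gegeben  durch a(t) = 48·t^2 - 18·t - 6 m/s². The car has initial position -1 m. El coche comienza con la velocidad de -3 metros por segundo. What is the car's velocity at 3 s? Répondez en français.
En partant de l'accélération a(t) = 48·t^2 - 18·t - 6, nous prenons 1 primitive. L'intégrale de l'accélération, avec v(0) = -3, donne la vitesse: v(t) = 16·t^3 - 9·t^2 - 6·t - 3. Nous avons la vitesse v(t) = 16·t^3 - 9·t^2 - 6·t - 3. En substituant t = 3: v(3) = 330.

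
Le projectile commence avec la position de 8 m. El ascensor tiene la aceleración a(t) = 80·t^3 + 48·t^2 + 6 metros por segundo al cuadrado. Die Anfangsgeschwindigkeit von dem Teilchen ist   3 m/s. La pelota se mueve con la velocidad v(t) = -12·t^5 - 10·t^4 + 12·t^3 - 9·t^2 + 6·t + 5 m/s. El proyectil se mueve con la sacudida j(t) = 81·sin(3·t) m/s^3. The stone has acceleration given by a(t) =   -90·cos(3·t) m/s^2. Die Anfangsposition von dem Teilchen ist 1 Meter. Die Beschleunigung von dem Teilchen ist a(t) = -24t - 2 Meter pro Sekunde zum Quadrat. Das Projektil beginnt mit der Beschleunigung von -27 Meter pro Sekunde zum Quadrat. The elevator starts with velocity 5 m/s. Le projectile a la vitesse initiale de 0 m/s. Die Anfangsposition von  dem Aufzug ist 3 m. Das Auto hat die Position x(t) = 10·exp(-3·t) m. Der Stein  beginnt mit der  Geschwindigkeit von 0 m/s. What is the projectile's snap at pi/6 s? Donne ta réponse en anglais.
Starting from jerk j(t) = 81·sin(3·t), we take 1 derivative. Taking d/dt of j(t), we find s(t) = 243·cos(3·t). Using s(t) = 243·cos(3·t) and substituting t = pi/6, we find s = 0.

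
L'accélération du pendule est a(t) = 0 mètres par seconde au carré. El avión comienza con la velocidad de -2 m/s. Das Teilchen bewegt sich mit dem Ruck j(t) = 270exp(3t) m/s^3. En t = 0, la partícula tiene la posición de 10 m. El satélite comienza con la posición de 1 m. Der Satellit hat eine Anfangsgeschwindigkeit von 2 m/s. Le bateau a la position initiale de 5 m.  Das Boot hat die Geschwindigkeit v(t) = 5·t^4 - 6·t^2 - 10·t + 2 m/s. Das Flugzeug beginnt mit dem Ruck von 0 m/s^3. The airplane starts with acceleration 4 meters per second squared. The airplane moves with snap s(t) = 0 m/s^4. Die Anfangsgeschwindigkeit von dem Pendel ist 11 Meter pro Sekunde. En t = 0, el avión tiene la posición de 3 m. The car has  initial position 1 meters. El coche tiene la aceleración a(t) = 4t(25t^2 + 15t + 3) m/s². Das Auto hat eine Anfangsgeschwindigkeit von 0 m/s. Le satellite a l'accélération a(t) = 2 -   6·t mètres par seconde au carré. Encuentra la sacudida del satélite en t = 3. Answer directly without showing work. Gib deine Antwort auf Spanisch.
La sacudida en t = 3 es j = -6.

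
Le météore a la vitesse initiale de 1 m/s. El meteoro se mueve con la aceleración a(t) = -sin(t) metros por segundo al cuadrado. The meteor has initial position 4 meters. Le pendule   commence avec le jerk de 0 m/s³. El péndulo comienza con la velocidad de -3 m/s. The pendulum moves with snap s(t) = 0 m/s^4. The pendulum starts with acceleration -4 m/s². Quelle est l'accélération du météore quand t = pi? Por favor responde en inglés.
Using a(t) = -sin(t) and substituting t = pi, we find a = 0.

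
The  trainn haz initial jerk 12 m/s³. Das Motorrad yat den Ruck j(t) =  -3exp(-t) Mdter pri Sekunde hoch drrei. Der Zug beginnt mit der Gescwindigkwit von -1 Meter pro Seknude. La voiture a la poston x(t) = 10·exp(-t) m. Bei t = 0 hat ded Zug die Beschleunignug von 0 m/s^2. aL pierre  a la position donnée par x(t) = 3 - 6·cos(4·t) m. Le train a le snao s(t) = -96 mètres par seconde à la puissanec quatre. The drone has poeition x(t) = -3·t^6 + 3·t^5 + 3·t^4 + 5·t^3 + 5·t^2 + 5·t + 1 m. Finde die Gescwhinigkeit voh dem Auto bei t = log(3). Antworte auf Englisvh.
To solve this, we need to take 1 derivative of our position equation x(t) = 10·exp(-t). The derivative of position gives velocity: v(t) = -10·exp(-t). We have velocity v(t) = -10·exp(-t). Substituting t = log(3): v(log(3)) = -10/3.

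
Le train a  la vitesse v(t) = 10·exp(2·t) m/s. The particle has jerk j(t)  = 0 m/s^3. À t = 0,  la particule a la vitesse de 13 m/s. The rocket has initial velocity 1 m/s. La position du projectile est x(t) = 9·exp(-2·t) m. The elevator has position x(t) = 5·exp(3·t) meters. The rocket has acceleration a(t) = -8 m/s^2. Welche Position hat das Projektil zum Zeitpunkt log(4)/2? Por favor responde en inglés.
Using x(t) = 9·exp(-2·t) and substituting t = log(4)/2, we find x = 9/4.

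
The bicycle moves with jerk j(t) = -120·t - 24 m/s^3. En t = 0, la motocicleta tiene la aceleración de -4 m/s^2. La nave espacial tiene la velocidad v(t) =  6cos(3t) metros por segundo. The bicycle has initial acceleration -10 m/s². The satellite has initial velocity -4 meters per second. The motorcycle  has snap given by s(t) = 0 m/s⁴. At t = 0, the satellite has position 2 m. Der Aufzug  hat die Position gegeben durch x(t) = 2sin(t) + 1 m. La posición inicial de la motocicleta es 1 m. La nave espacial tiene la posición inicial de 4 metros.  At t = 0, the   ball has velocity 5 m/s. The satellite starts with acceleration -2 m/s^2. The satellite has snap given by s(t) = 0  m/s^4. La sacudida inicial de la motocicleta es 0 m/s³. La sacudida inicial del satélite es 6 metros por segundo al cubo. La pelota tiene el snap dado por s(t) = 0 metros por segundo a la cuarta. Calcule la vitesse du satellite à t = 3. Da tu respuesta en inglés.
Starting from snap s(t) = 0, we take 3 integrals. Taking ∫s(t)dt and applying j(0) = 6, we find j(t) = 6. The integral of jerk, with a(0) = -2, gives acceleration: a(t) = 6·t - 2. The integral of acceleration, with v(0) = -4, gives velocity: v(t) = 3·t^2 - 2·t - 4. We have velocity v(t) = 3·t^2 - 2·t - 4. Substituting t = 3: v(3) = 17.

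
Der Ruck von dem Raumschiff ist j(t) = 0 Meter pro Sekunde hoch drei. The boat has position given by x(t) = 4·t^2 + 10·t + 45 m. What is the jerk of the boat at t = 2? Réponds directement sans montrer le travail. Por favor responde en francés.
À t = 2, j = 0.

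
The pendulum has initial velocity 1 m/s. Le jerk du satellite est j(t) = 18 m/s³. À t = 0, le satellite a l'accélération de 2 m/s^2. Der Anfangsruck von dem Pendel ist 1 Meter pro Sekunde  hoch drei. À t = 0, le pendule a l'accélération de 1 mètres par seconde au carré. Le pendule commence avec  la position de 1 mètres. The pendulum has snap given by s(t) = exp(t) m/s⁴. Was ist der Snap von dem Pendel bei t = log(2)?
Aus der Gleichung für den Snap s(t) = exp(t), setzen wir t = log(2) ein und erhalten s = 2.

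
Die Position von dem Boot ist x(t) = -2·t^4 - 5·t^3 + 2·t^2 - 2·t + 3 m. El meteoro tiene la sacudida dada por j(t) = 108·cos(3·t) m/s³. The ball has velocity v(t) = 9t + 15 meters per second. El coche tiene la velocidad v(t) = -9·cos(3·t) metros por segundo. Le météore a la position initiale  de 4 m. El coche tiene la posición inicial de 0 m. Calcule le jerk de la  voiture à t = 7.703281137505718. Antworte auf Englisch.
Starting from velocity v(t) = -9·cos(3·t), we take 2 derivatives. The derivative of velocity gives acceleration: a(t) = 27·sin(3·t). The derivative of acceleration gives jerk: j(t) = 81·cos(3·t). From the given jerk equation j(t) = 81·cos(3·t), we substitute t = 7.703281137505718 to get j = -35.3854050367340.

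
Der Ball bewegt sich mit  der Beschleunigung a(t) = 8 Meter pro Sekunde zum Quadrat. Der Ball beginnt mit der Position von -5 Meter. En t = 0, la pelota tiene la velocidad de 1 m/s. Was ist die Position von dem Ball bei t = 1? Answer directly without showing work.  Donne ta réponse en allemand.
Die Position bei t = 1 ist x = 0.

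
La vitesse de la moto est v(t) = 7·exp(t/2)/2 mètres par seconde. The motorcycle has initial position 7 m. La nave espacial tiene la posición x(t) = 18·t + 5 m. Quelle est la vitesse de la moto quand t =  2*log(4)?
En utilisant v(t) = 7·exp(t/2)/2 et en substituant t = 2*log(4), nous trouvons v = 14.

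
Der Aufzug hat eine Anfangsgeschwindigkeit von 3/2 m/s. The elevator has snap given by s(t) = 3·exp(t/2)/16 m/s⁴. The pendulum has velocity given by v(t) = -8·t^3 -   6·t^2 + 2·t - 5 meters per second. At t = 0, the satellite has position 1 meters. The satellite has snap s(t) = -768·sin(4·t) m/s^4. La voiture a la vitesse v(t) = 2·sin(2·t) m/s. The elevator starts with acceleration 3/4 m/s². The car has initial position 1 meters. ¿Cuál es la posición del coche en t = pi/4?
Para resolver esto, necesitamos tomar 1 integral de nuestra ecuación de la velocidad v(t) = 2·sin(2·t). La integral de la velocidad, con x(0) = 1, da la posición: x(t) = 2 - cos(2·t). De la ecuación de la posición x(t) = 2 - cos(2·t), sustituimos t = pi/4 para obtener x = 2.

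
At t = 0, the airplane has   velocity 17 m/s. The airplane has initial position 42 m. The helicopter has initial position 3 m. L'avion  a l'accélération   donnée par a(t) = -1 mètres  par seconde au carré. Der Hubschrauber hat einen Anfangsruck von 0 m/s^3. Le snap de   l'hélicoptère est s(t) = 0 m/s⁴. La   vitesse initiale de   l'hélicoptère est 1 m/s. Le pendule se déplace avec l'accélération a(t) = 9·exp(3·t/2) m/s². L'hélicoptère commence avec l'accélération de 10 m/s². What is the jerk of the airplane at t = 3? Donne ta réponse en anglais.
We must differentiate our acceleration equation a(t) = -1 1 time. The derivative of acceleration gives jerk: j(t) = 0. Using j(t) = 0 and substituting t = 3, we find j = 0.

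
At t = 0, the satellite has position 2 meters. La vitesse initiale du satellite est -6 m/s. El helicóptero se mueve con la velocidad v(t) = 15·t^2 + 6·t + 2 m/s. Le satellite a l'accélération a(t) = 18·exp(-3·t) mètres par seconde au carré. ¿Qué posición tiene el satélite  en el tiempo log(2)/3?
Necesitamos integrar nuestra ecuación de la aceleración a(t) = 18·exp(-3·t) 2 veces. La antiderivada de la aceleración es la velocidad. Usando v(0) = -6, obtenemos v(t) = -6·exp(-3·t). Integrando la velocidad y usando la condición inicial x(0) = 2, obtenemos x(t) = 2·exp(-3·t). De la ecuación de la posición x(t) = 2·exp(-3·t), sustituimos t = log(2)/3 para obtener x = 1.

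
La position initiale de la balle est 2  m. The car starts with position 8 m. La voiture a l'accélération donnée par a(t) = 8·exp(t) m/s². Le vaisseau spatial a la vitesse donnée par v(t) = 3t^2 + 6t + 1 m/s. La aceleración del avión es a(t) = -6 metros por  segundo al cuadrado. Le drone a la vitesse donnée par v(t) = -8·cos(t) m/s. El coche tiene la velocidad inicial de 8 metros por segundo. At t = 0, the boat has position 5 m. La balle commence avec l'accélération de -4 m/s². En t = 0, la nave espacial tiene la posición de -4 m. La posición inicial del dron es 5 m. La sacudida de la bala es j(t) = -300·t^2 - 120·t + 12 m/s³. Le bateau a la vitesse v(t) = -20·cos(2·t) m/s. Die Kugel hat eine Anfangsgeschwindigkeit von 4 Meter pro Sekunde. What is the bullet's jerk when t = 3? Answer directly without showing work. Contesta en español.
j(3) = -3048.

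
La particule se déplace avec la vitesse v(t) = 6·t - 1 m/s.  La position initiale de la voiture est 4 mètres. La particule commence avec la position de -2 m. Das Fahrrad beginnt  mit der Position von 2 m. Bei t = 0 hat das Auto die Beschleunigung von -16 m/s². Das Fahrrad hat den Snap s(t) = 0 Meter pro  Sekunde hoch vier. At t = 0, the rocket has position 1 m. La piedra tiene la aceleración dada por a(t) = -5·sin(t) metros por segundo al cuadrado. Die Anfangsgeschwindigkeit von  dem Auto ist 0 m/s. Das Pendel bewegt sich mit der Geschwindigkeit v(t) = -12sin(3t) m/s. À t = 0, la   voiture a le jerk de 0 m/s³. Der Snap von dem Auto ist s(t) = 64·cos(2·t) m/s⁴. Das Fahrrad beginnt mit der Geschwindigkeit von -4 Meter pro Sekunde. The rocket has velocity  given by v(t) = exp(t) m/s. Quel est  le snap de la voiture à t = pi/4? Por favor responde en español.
Usando s(t) = 64·cos(2·t) y sustituyendo t = pi/4, encontramos s = 0.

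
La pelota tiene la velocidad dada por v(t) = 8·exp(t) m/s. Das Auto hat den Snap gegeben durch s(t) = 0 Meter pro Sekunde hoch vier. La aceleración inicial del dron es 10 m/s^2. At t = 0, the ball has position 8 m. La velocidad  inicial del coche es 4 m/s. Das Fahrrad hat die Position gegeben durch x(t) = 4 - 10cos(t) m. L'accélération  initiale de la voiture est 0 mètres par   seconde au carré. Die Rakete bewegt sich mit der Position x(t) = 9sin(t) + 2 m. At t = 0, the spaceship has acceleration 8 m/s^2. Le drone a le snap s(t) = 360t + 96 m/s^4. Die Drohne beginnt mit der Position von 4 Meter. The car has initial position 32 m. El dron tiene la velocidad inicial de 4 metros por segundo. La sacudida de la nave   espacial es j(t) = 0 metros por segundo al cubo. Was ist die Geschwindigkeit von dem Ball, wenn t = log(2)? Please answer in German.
Aus der Gleichung für die Geschwindigkeit v(t) = 8·exp(t), setzen wir t = log(2) ein und erhalten v = 16.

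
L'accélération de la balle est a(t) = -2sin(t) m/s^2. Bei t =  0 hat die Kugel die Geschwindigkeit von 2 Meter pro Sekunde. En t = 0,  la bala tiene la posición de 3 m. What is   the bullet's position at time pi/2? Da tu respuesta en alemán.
Wir müssen unsere Gleichung für die Beschleunigung a(t) = -2·sin(t) 2-mal integrieren. Durch Integration von der Beschleunigung und Verwendung der Anfangsbedingung v(0) = 2, erhalten wir v(t) = 2·cos(t). Das Integral von der Geschwindigkeit ist die Position. Mit x(0) = 3 erhalten wir x(t) = 2·sin(t) + 3. Mit x(t) = 2·sin(t) + 3 und Einsetzen von t = pi/2, finden wir x = 5.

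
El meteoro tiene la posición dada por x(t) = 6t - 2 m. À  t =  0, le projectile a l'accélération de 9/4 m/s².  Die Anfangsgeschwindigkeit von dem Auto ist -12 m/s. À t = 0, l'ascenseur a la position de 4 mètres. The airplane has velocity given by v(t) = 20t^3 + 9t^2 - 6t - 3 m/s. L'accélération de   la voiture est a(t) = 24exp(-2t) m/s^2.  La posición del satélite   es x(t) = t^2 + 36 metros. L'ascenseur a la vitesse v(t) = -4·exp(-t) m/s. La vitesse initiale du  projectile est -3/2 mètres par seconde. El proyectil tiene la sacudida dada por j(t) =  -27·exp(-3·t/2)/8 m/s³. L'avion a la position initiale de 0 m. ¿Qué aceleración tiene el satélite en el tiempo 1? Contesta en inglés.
We must differentiate our position equation x(t) = t^2 + 36 2 times. The derivative of position gives velocity: v(t) = 2·t. Differentiating velocity, we get acceleration: a(t) = 2. Using a(t) = 2 and substituting t = 1, we find a = 2.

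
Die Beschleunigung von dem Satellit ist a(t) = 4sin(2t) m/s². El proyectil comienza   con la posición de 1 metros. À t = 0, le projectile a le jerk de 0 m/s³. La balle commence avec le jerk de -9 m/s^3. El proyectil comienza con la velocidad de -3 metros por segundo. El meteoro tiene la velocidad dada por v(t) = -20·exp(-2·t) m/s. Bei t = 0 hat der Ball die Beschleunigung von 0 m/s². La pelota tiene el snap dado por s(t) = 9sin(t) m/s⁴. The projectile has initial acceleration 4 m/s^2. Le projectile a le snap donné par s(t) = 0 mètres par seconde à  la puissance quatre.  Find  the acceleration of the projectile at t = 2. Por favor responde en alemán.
Wir müssen unsere Gleichung für den Snap s(t) = 0 2-mal integrieren. Das Integral von dem Snap ist der Ruck. Mit j(0) = 0 erhalten wir j(t) = 0. Durch Integration von dem Ruck und Verwendung der Anfangsbedingung a(0) = 4, erhalten wir a(t) = 4. Mit a(t) = 4 und Einsetzen von t = 2, finden wir a = 4.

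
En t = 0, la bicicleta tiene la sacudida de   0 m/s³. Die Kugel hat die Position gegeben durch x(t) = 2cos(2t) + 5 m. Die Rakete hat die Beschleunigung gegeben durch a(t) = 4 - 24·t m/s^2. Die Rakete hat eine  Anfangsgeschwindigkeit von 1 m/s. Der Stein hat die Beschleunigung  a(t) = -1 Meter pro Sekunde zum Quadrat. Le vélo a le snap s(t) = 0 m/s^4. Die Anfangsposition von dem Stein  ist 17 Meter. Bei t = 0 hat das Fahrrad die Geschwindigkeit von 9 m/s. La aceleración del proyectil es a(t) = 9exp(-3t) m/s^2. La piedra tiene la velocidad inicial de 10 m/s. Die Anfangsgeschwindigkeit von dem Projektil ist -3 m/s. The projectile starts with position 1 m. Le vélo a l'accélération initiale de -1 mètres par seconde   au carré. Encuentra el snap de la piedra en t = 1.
Debemos derivar nuestra ecuación de la aceleración a(t) = -1 2 veces. Tomando d/dt de a(t), encontramos j(t) = 0. Tomando d/dt de j(t), encontramos s(t) = 0. Usando s(t) = 0 y sustituyendo t = 1, encontramos s = 0.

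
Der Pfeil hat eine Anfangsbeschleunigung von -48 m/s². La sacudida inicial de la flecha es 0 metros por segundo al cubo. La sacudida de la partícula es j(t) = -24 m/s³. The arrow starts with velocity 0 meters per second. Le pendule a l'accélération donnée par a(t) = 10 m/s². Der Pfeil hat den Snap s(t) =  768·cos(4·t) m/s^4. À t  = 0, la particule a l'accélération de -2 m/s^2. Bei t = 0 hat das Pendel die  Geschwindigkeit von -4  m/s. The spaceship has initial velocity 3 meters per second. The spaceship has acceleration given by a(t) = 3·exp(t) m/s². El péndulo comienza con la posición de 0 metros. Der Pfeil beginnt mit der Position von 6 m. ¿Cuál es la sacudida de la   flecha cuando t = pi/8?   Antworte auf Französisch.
Nous devons trouver l'intégrale de notre équation du snap s(t) = 768·cos(4·t) 1 fois. En intégrant le snap et en utilisant la condition initiale j(0) = 0, nous obtenons j(t) = 192·sin(4·t). En utilisant j(t) = 192·sin(4·t) et en substituant t = pi/8, nous trouvons j = 192.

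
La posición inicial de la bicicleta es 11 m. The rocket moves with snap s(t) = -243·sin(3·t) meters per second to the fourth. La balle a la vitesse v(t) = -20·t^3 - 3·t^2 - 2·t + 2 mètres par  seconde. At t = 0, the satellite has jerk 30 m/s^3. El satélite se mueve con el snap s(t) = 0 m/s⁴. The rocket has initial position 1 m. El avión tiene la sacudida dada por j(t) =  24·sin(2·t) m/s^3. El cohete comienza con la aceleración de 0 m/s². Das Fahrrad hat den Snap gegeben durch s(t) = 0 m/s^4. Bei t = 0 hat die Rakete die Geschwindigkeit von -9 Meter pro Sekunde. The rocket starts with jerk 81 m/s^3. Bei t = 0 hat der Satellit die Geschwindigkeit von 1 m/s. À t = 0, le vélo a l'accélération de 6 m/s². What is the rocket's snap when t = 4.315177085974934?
We have snap s(t) = -243·sin(3·t). Substituting t = 4.315177085974934: s(4.315177085974934) = -89.9442285442943.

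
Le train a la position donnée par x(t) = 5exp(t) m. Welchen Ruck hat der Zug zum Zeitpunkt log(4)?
Wir müssen unsere Gleichung für die Position x(t) = 5·exp(t) 3-mal ableiten. Durch Ableiten von der Position erhalten wir die Geschwindigkeit: v(t) = 5·exp(t). Mit d/dt von v(t) finden wir a(t) = 5·exp(t). Durch Ableiten von der Beschleunigung erhalten wir den Ruck: j(t) = 5·exp(t). Wir haben den Ruck j(t) = 5·exp(t). Durch Einsetzen von t = log(4): j(log(4)) = 20.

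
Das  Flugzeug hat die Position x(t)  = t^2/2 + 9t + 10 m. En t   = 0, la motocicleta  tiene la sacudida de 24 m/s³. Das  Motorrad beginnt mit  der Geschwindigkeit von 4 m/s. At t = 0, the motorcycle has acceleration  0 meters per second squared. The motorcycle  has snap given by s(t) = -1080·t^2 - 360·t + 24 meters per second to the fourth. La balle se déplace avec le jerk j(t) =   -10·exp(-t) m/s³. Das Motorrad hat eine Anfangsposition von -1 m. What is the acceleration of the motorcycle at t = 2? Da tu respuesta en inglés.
To solve this, we need to take 2 integrals of our snap equation s(t) = -1080·t^2 - 360·t + 24. Taking ∫s(t)dt and applying j(0) = 24, we find j(t) = -360·t^3 - 180·t^2 + 24·t + 24. Integrating jerk and using the initial condition a(0) = 0, we get a(t) = 6·t·(-15·t^3 - 10·t^2 + 2·t + 4). Using a(t) = 6·t·(-15·t^3 - 10·t^2 + 2·t + 4) and substituting t = 2, we find a = -1824.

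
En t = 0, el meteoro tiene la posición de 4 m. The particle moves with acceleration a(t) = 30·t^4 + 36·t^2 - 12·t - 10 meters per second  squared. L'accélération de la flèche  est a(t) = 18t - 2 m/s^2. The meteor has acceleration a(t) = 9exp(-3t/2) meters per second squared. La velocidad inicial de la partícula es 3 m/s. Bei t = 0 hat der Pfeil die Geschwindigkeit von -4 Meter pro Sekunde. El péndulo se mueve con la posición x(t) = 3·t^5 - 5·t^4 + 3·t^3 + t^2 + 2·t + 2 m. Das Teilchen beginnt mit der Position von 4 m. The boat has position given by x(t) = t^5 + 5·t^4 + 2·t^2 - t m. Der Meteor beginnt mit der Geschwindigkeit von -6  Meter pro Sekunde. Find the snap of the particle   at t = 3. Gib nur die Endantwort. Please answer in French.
À t = 3, s = 3312.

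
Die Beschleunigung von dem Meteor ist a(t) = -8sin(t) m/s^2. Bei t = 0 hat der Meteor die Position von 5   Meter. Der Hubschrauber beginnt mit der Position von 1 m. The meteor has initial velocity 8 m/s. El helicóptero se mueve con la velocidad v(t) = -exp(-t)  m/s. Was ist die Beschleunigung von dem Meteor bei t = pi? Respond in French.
Nous avons l'accélération a(t) = -8·sin(t). En substituant t = pi: a(pi) = 0.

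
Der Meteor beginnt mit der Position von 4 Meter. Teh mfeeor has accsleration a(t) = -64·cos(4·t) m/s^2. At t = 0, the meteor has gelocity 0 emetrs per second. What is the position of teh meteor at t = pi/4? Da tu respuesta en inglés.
To find the answer, we compute 2 integrals of a(t) = -64·cos(4·t). The antiderivative of acceleration is velocity. Using v(0) = 0, we get v(t) = -16·sin(4·t). Finding the integral of v(t) and using x(0) = 4: x(t) = 4·cos(4·t). We have position x(t) = 4·cos(4·t). Substituting t = pi/4: x(pi/4) = -4.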